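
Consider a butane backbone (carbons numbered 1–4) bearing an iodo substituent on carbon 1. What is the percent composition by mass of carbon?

26.11%

Atom tally by fragment:
  ICH2 → C:1 H:2 I:1
  CH2 → C:1 H:2
  CH2 → C:1 H:2
  CH3 → C:1 H:3
Element totals:
  C: 4
  H: 9
  I: 1
Molecular formula: C4H9I.
Molar mass = 184.020 g/mol.
Mass from C: 4 × 12.011 = 48.044 g/mol.
%C = 48.044 / 184.020 × 100 = 26.11%.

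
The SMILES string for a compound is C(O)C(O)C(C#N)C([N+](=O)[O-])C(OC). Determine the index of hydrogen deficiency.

3

Atom tally by fragment:
  HOCH2 → C:1 H:3 O:1
  CH(OH) → C:1 H:2 O:1
  CH(CN) → C:2 H:1 N:1
  CH(NO2) → C:1 H:1 N:1 O:2
  CH2OCH3 → C:2 H:5 O:1
Element totals:
  C: 7
  H: 12
  N: 2
  O: 5
Molecular formula: C7H12N2O5.
DoU = (2C + 2 + N − H − X) / 2 = (2·7 + 2 + 2 − 12 − 0) / 2 = 3.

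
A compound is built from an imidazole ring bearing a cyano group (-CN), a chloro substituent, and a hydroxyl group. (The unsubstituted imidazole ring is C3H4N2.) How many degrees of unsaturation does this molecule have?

5

Atom tally by fragment:
  imidazole ring core → C:3 H:4 N:2
  (− 3 ring H displaced by substituents)
  + CN → C:1 N:1
  + Cl → Cl:1
  + OH → O:1 H:1
Element totals:
  C: 4
  H: 2
  Cl: 1
  N: 3
  O: 1
Molecular formula: C4H2ClN3O.
DoU = (2C + 2 + N − H − X) / 2 = (2·4 + 2 + 3 − 2 − 1) / 2 = 5.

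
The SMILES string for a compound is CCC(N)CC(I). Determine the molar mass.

Atom tally by fragment:
  CH3 → C:1 H:3
  CH2 → C:1 H:2
  CH(NH2) → C:1 H:3 N:1
  CH2 → C:1 H:2
  CH2I → C:1 H:2 I:1
Element totals:
  C: 5
  H: 12
  I: 1
  N: 1
Molecular formula: C5H12IN.
  M = 5(12.011) + 12(1.008) + 126.904 + 14.007
    = 60.055 + 12.096 + 126.904 + 14.007 = 213.062

213.06 g/mol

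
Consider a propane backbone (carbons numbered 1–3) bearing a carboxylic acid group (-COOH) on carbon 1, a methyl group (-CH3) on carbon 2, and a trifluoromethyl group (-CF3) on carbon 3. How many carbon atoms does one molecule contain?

Atom tally by fragment:
  HOOCCH2 → C:2 H:3 O:2
  CH(CH3) → C:2 H:4
  CH2CF3 → C:2 H:2 F:3
Element totals:
  C: 6
  H: 9
  F: 3
  O: 2

6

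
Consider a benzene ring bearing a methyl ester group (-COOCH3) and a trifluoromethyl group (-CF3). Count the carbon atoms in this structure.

9

Atom tally by fragment:
  benzene ring core → C:6 H:6
  (− 2 ring H displaced by substituents)
  + COOCH3 → C:2 H:3 O:2
  + CF3 → C:1 F:3
Element totals:
  C: 9
  H: 7
  F: 3
  O: 2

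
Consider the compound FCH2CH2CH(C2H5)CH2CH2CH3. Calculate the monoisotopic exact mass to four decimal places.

Atom tally by fragment:
  FCH2 → C:1 H:2 F:1
  CH2 → C:1 H:2
  CH(C2H5) → C:3 H:6
  CH2 → C:1 H:2
  CH2 → C:1 H:2
  CH3 → C:1 H:3
Element totals:
  C: 8
  H: 17
  F: 1
Molecular formula: C8H17F.
  M = 8(12.0) + 17(1.007825) + 18.998403
    = 96.000000 + 17.133025 + 18.998403 = 132.131428

132.1314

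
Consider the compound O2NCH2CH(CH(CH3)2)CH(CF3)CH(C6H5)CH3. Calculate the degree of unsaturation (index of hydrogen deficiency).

5

Element totals:
  C: 15
  H: 20
  F: 3
  N: 1
  O: 2
Molecular formula: C15H20F3NO2.
DoU = (2C + 2 + N − H − X) / 2 = (2·15 + 2 + 1 − 20 − 3) / 2 = 5.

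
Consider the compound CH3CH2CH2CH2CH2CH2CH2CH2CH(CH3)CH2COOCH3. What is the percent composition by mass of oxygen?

Element totals:
  C: 13
  H: 26
  O: 2
Molecular formula: C13H26O2.
Molar mass = 214.349 g/mol.
Mass from O: 2 × 15.999 = 31.998 g/mol.
%O = 31.998 / 214.349 × 100 = 14.93%.

14.93%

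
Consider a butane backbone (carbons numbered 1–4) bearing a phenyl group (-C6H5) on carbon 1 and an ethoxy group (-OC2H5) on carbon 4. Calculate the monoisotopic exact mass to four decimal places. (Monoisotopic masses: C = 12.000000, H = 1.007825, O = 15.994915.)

Atom tally by fragment:
  C6H5CH2 → C:7 H:7
  CH2 → C:1 H:2
  CH2 → C:1 H:2
  CH2OC2H5 → C:3 H:7 O:1
Element totals:
  C: 12
  H: 18
  O: 1
Molecular formula: C12H18O.
  M = 12(12.0) + 18(1.007825) + 15.994915
    = 144.000000 + 18.140850 + 15.994915 = 178.135765

178.1358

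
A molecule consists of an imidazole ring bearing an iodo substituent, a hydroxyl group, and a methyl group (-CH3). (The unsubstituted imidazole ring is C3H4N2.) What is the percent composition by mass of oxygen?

7.14%

Atom tally by fragment:
  imidazole ring core → C:3 H:4 N:2
  (− 3 ring H displaced by substituents)
  + I → I:1
  + OH → O:1 H:1
  + CH3 → C:1 H:3
Element totals:
  C: 4
  H: 5
  I: 1
  N: 2
  O: 1
Molecular formula: C4H5IN2O.
Molar mass = 224.001 g/mol.
Mass from O: 1 × 15.999 = 15.999 g/mol.
%O = 15.999 / 224.001 × 100 = 7.14%.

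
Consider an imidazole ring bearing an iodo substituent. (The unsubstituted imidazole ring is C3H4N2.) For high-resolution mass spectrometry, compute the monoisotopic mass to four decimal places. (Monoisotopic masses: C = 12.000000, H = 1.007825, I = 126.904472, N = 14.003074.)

Atom tally by fragment:
  imidazole ring core → C:3 H:4 N:2
  (− 1 ring H displaced by substituents)
  + I → I:1
Element totals:
  C: 3
  H: 3
  I: 1
  N: 2
Molecular formula: C3H3IN2.
  M = 3(12.0) + 3(1.007825) + 126.904472 + 2(14.003074)
    = 36.000000 + 3.023475 + 126.904472 + 28.006148 = 193.934095

193.9341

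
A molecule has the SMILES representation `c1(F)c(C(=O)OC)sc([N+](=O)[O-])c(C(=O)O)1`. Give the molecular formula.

Atom tally by fragment:
  thiophene ring core → C:4 H:4 S:1
  (− 4 ring H displaced by substituents)
  + F → F:1
  + COOCH3 → C:2 H:3 O:2
  + NO2 → N:1 O:2
  + COOH → C:1 H:1 O:2
Element totals:
  C: 7
  H: 4
  F: 1
  N: 1
  O: 6
  S: 1

C7H4FNO6S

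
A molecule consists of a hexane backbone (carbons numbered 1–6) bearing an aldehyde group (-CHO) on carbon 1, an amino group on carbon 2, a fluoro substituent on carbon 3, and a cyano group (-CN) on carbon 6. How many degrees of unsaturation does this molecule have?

Atom tally by fragment:
  OHCCH2 → C:2 H:3 O:1
  CH(NH2) → C:1 H:3 N:1
  CH(F) → C:1 H:1 F:1
  CH2 → C:1 H:2
  CH2 → C:1 H:2
  CH2CN → C:2 H:2 N:1
Element totals:
  C: 8
  H: 13
  F: 1
  N: 2
  O: 1
Molecular formula: C8H13FN2O.
DoU = (2C + 2 + N − H − X) / 2 = (2·8 + 2 + 2 − 13 − 1) / 2 = 3.

3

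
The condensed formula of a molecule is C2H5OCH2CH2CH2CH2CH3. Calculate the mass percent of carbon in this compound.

Atom tally by fragment:
  C2H5OCH2 → C:3 H:7 O:1
  CH2 → C:1 H:2
  CH2 → C:1 H:2
  CH2 → C:1 H:2
  CH3 → C:1 H:3
Element totals:
  C: 7
  H: 16
  O: 1
Molecular formula: C7H16O.
Molar mass = 116.204 g/mol.
Mass from C: 7 × 12.011 = 84.077 g/mol.
%C = 84.077 / 116.204 × 100 = 72.35%.

72.35%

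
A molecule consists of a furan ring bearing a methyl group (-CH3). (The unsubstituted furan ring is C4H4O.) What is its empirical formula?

C5H6O

Atom tally by fragment:
  furan ring core → C:4 H:4 O:1
  (− 1 ring H displaced by substituents)
  + CH3 → C:1 H:3
Element totals:
  C: 5
  H: 6
  O: 1
Molecular formula: C5H6O.
gcd of subscripts (5, 6, 1) = 1, so the empirical formula equals the molecular formula.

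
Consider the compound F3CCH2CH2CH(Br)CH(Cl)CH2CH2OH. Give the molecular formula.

C7H11BrClF3O

Element totals:
  C: 7
  H: 11
  Br: 1
  Cl: 1
  F: 3
  O: 1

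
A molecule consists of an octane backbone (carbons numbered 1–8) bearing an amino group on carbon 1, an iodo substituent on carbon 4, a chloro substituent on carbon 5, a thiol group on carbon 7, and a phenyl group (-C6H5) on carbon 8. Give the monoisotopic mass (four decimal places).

397.0128

Atom tally by fragment:
  H2NCH2 → C:1 H:4 N:1
  CH2 → C:1 H:2
  CH2 → C:1 H:2
  CH(I) → C:1 H:1 I:1
  CH(Cl) → C:1 H:1 Cl:1
  CH2 → C:1 H:2
  CH(SH) → C:1 H:2 S:1
  CH2C6H5 → C:7 H:7
Element totals:
  C: 14
  H: 21
  Cl: 1
  I: 1
  N: 1
  S: 1
Molecular formula: C14H21ClINS.
  M = 14(12.0) + 21(1.007825) + 34.968853 + 126.904472 + 14.003074 + 31.972071
    = 168.000000 + 21.164325 + 34.968853 + 126.904472 + 14.003074 + 31.972071 = 397.012795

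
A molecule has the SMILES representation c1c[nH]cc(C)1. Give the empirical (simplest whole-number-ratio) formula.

C5H7N

Atom tally by fragment:
  pyrrole ring core → C:4 H:5 N:1
  (− 1 ring H displaced by substituents)
  + CH3 → C:1 H:3
Element totals:
  C: 5
  H: 7
  N: 1
Molecular formula: C5H7N.
gcd of subscripts (5, 7, 1) = 1, so the empirical formula equals the molecular formula.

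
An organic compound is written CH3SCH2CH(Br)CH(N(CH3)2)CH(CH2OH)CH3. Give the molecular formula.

Atom tally by fragment:
  CH3SCH2 → C:2 H:5 S:1
  CH(Br) → C:1 H:1 Br:1
  CH(N(CH3)2) → C:3 H:7 N:1
  CH(CH2OH) → C:2 H:4 O:1
  CH3 → C:1 H:3
Element totals:
  C: 9
  H: 20
  Br: 1
  N: 1
  O: 1
  S: 1

C9H20BrNOS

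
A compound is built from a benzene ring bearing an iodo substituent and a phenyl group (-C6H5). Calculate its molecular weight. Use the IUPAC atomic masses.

280.11 g/mol

Atom tally by fragment:
  benzene ring core → C:6 H:6
  (− 2 ring H displaced by substituents)
  + I → I:1
  + C6H5 → C:6 H:5
Element totals:
  C: 12
  H: 9
  I: 1
Molecular formula: C12H9I.
  M = 12(12.011) + 9(1.008) + 126.904
    = 144.132 + 9.072 + 126.904 = 280.108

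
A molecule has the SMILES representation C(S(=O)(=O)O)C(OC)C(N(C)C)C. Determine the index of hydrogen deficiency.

Atom tally by fragment:
  HO3SCH2 → C:1 H:3 S:1 O:3
  CH(OCH3) → C:2 H:4 O:1
  CH(N(CH3)2) → C:3 H:7 N:1
  CH3 → C:1 H:3
Element totals:
  C: 7
  H: 17
  N: 1
  O: 4
  S: 1
Molecular formula: C7H17NO4S.
DoU = (2C + 2 + N − H − X) / 2 = (2·7 + 2 + 1 − 17 − 0) / 2 = 0.

0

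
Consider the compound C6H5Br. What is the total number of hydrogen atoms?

5

Atom tally by fragment:
  benzene ring core → C:6 H:6
  (− 1 ring H displaced by substituents)
  + Br → Br:1
Element totals:
  C: 6
  H: 5
  Br: 1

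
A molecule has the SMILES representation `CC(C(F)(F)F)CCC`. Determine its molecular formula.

C6H11F3

Atom tally by fragment:
  CH3 → C:1 H:3
  CH(CF3) → C:2 H:1 F:3
  CH2 → C:1 H:2
  CH2 → C:1 H:2
  CH3 → C:1 H:3
Element totals:
  C: 6
  H: 11
  F: 3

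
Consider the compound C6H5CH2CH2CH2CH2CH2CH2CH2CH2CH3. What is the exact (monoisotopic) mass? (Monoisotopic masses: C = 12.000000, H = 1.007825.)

204.1878

Element totals:
  C: 15
  H: 24
Molecular formula: C15H24.
  M = 15(12.0) + 24(1.007825)
    = 180.000000 + 24.187800 = 204.187800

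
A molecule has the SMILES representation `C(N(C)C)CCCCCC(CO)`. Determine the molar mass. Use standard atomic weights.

173.30 g/mol

Atom tally by fragment:
  (CH3)2NCH2 → C:3 H:8 N:1
  CH2 → C:1 H:2
  CH2 → C:1 H:2
  CH2 → C:1 H:2
  CH2 → C:1 H:2
  CH2 → C:1 H:2
  CH2CH2OH → C:2 H:5 O:1
Element totals:
  C: 10
  H: 23
  N: 1
  O: 1
Molecular formula: C10H23NO.
  M = 10(12.011) + 23(1.008) + 14.007 + 15.999
    = 120.110 + 23.184 + 14.007 + 15.999 = 173.300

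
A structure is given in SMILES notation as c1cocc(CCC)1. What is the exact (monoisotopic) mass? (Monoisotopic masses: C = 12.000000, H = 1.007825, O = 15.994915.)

110.0732

Atom tally by fragment:
  furan ring core → C:4 H:4 O:1
  (− 1 ring H displaced by substituents)
  + CH2CH2CH3 → C:3 H:7
Element totals:
  C: 7
  H: 10
  O: 1
Molecular formula: C7H10O.
  M = 7(12.0) + 10(1.007825) + 15.994915
    = 84.000000 + 10.078250 + 15.994915 = 110.073165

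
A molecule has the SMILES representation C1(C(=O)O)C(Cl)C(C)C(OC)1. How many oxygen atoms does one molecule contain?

Atom tally by fragment:
  cyclobutane ring core → C:4 H:8
  (− 4 ring H displaced by substituents)
  + COOH → C:1 H:1 O:2
  + Cl → Cl:1
  + CH3 → C:1 H:3
  + OCH3 → C:1 H:3 O:1
Element totals:
  C: 7
  H: 11
  Cl: 1
  O: 3

3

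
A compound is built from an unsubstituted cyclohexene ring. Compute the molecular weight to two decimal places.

Atom tally by fragment:
  cyclohexene ring core → C:6 H:10
Element totals:
  C: 6
  H: 10
Molecular formula: C6H10.
  M = 6(12.011) + 10(1.008)
    = 72.066 + 10.080 = 82.146

82.15 g/mol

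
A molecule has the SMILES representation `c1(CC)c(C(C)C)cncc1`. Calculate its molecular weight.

Atom tally by fragment:
  pyridine ring core → C:5 H:5 N:1
  (− 2 ring H displaced by substituents)
  + C2H5 → C:2 H:5
  + CH(CH3)2 → C:3 H:7
Element totals:
  C: 10
  H: 15
  N: 1
Molecular formula: C10H15N.
  M = 10(12.011) + 15(1.008) + 14.007
    = 120.110 + 15.120 + 14.007 = 149.237

149.24 g/mol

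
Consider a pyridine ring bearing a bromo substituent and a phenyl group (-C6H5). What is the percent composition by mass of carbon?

56.44%

Atom tally by fragment:
  pyridine ring core → C:5 H:5 N:1
  (− 2 ring H displaced by substituents)
  + Br → Br:1
  + C6H5 → C:6 H:5
Element totals:
  C: 11
  H: 8
  Br: 1
  N: 1
Molecular formula: C11H8BrN.
Molar mass = 234.096 g/mol.
Mass from C: 11 × 12.011 = 132.121 g/mol.
%C = 132.121 / 234.096 × 100 = 56.44%.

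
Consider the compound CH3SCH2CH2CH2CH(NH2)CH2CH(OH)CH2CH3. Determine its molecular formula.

C9H21NOS

Element totals:
  C: 9
  H: 21
  N: 1
  O: 1
  S: 1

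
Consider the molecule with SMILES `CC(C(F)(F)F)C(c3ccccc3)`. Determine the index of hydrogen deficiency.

Atom tally by fragment:
  CH3 → C:1 H:3
  CH(CF3) → C:2 H:1 F:3
  CH2C6H5 → C:7 H:7
Element totals:
  C: 10
  H: 11
  F: 3
Molecular formula: C10H11F3.
DoU = (2C + 2 + N − H − X) / 2 = (2·10 + 2 + 0 − 11 − 3) / 2 = 4.

4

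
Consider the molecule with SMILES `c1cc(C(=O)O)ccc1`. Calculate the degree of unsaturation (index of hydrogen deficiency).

Atom tally by fragment:
  benzene ring core → C:6 H:6
  (− 1 ring H displaced by substituents)
  + COOH → C:1 H:1 O:2
Element totals:
  C: 7
  H: 6
  O: 2
Molecular formula: C7H6O2.
DoU = (2C + 2 + N − H − X) / 2 = (2·7 + 2 + 0 − 6 − 0) / 2 = 5.

5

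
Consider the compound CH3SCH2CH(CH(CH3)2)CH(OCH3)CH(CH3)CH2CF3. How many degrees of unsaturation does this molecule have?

Element totals:
  C: 12
  H: 23
  F: 3
  O: 1
  S: 1
Molecular formula: C12H23F3OS.
DoU = (2C + 2 + N − H − X) / 2 = (2·12 + 2 + 0 − 23 − 3) / 2 = 0.

0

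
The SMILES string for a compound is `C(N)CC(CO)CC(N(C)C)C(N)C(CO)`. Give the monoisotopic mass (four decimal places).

233.2103

Atom tally by fragment:
  H2NCH2 → C:1 H:4 N:1
  CH2 → C:1 H:2
  CH(CH2OH) → C:2 H:4 O:1
  CH2 → C:1 H:2
  CH(N(CH3)2) → C:3 H:7 N:1
  CH(NH2) → C:1 H:3 N:1
  CH2CH2OH → C:2 H:5 O:1
Element totals:
  C: 11
  H: 27
  N: 3
  O: 2
Molecular formula: C11H27N3O2.
  M = 11(12.0) + 27(1.007825) + 3(14.003074) + 2(15.994915)
    = 132.000000 + 27.211275 + 42.009222 + 31.989830 = 233.210327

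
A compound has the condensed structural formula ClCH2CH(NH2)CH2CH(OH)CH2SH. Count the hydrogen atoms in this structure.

Element totals:
  C: 5
  H: 12
  Cl: 1
  N: 1
  O: 1
  S: 1

12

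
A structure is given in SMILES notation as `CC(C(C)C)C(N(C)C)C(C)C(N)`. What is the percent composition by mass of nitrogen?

Atom tally by fragment:
  CH3 → C:1 H:3
  CH(CH(CH3)2) → C:4 H:8
  CH(N(CH3)2) → C:3 H:7 N:1
  CH(CH3) → C:2 H:4
  CH2NH2 → C:1 H:4 N:1
Element totals:
  C: 11
  H: 26
  N: 2
Molecular formula: C11H26N2.
Molar mass = 186.343 g/mol.
Mass from N: 2 × 14.007 = 28.014 g/mol.
%N = 28.014 / 186.343 × 100 = 15.03%.

15.03%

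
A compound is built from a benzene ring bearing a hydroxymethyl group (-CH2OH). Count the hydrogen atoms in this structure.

8

Atom tally by fragment:
  benzene ring core → C:6 H:6
  (− 1 ring H displaced by substituents)
  + CH2OH → C:1 H:3 O:1
Element totals:
  C: 7
  H: 8
  O: 1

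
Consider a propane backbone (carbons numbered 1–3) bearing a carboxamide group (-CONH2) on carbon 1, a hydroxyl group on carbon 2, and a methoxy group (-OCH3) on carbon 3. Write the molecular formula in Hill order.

Atom tally by fragment:
  H2NOCCH2 → C:2 H:4 O:1 N:1
  CH(OH) → C:1 H:2 O:1
  CH2OCH3 → C:2 H:5 O:1
Element totals:
  C: 5
  H: 11
  N: 1
  O: 3

C5H11NO3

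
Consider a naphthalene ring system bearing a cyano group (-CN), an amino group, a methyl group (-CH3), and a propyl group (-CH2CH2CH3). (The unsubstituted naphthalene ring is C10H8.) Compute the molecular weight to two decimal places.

224.31 g/mol

Atom tally by fragment:
  naphthalene ring system core → C:10 H:8
  (− 4 ring H displaced by substituents)
  + CN → C:1 N:1
  + NH2 → N:1 H:2
  + CH3 → C:1 H:3
  + CH2CH2CH3 → C:3 H:7
Element totals:
  C: 15
  H: 16
  N: 2
Molecular formula: C15H16N2.
  M = 15(12.011) + 16(1.008) + 2(14.007)
    = 180.165 + 16.128 + 28.014 = 224.307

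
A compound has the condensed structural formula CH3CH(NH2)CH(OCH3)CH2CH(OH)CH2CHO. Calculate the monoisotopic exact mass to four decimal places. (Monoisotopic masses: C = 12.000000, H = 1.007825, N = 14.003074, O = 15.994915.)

175.1208

Element totals:
  C: 8
  H: 17
  N: 1
  O: 3
Molecular formula: C8H17NO3.
  M = 8(12.0) + 17(1.007825) + 14.003074 + 3(15.994915)
    = 96.000000 + 17.133025 + 14.003074 + 47.984745 = 175.120844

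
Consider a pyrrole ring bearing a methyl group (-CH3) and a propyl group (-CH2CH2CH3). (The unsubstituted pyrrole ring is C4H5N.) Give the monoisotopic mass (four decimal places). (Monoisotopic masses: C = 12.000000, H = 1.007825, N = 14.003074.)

123.1048

Atom tally by fragment:
  pyrrole ring core → C:4 H:5 N:1
  (− 2 ring H displaced by substituents)
  + CH3 → C:1 H:3
  + CH2CH2CH3 → C:3 H:7
Element totals:
  C: 8
  H: 13
  N: 1
Molecular formula: C8H13N.
  M = 8(12.0) + 13(1.007825) + 14.003074
    = 96.000000 + 13.101725 + 14.003074 = 123.104799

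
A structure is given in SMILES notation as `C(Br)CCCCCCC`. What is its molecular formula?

C8H17Br

Atom tally by fragment:
  BrCH2 → C:1 H:2 Br:1
  CH2 → C:1 H:2
  CH2 → C:1 H:2
  CH2 → C:1 H:2
  CH2 → C:1 H:2
  CH2 → C:1 H:2
  CH2 → C:1 H:2
  CH3 → C:1 H:3
Element totals:
  C: 8
  H: 17
  Br: 1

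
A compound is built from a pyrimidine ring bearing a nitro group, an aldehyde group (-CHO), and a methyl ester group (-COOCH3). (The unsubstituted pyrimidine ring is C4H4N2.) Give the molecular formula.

Atom tally by fragment:
  pyrimidine ring core → C:4 H:4 N:2
  (− 3 ring H displaced by substituents)
  + NO2 → N:1 O:2
  + CHO → C:1 H:1 O:1
  + COOCH3 → C:2 H:3 O:2
Element totals:
  C: 7
  H: 5
  N: 3
  O: 5

C7H5N3O5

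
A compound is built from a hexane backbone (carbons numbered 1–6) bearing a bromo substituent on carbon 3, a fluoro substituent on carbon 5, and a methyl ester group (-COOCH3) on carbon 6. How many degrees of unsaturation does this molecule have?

Atom tally by fragment:
  CH3 → C:1 H:3
  CH2 → C:1 H:2
  CH(Br) → C:1 H:1 Br:1
  CH2 → C:1 H:2
  CH(F) → C:1 H:1 F:1
  CH2COOCH3 → C:3 H:5 O:2
Element totals:
  C: 8
  H: 14
  Br: 1
  F: 1
  O: 2
Molecular formula: C8H14BrFO2.
DoU = (2C + 2 + N − H − X) / 2 = (2·8 + 2 + 0 − 14 − 2) / 2 = 1.

1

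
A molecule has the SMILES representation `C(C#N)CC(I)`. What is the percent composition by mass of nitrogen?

Atom tally by fragment:
  NCCH2 → C:2 H:2 N:1
  CH2 → C:1 H:2
  CH2I → C:1 H:2 I:1
Element totals:
  C: 4
  H: 6
  I: 1
  N: 1
Molecular formula: C4H6IN.
Molar mass = 195.003 g/mol.
Mass from N: 1 × 14.007 = 14.007 g/mol.
%N = 14.007 / 195.003 × 100 = 7.18%.

7.18%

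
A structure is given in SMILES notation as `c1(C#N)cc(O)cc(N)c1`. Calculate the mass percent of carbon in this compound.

Atom tally by fragment:
  benzene ring core → C:6 H:6
  (− 3 ring H displaced by substituents)
  + CN → C:1 N:1
  + OH → O:1 H:1
  + NH2 → N:1 H:2
Element totals:
  C: 7
  H: 6
  N: 2
  O: 1
Molecular formula: C7H6N2O.
Molar mass = 134.138 g/mol.
Mass from C: 7 × 12.011 = 84.077 g/mol.
%C = 84.077 / 134.138 × 100 = 62.68%.

62.68%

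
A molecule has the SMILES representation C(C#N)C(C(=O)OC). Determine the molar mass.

113.12 g/mol

Atom tally by fragment:
  NCCH2 → C:2 H:2 N:1
  CH2COOCH3 → C:3 H:5 O:2
Element totals:
  C: 5
  H: 7
  N: 1
  O: 2
Molecular formula: C5H7NO2.
  M = 5(12.011) + 7(1.008) + 14.007 + 2(15.999)
    = 60.055 + 7.056 + 14.007 + 31.998 = 113.116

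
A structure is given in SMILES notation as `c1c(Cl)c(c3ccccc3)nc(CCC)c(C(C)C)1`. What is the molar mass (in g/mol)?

Atom tally by fragment:
  pyridine ring core → C:5 H:5 N:1
  (− 4 ring H displaced by substituents)
  + Cl → Cl:1
  + C6H5 → C:6 H:5
  + CH2CH2CH3 → C:3 H:7
  + CH(CH3)2 → C:3 H:7
Element totals:
  C: 17
  H: 20
  Cl: 1
  N: 1
Molecular formula: C17H20ClN.
  M = 17(12.011) + 20(1.008) + 35.45 + 14.007
    = 204.187 + 20.160 + 35.450 + 14.007 = 273.804

273.80 g/mol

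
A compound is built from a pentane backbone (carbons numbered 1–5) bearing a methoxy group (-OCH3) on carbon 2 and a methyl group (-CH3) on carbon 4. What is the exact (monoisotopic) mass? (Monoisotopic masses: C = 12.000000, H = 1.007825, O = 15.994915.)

116.1201

Atom tally by fragment:
  CH3 → C:1 H:3
  CH(OCH3) → C:2 H:4 O:1
  CH2 → C:1 H:2
  CH(CH3) → C:2 H:4
  CH3 → C:1 H:3
Element totals:
  C: 7
  H: 16
  O: 1
Molecular formula: C7H16O.
  M = 7(12.0) + 16(1.007825) + 15.994915
    = 84.000000 + 16.125200 + 15.994915 = 116.120115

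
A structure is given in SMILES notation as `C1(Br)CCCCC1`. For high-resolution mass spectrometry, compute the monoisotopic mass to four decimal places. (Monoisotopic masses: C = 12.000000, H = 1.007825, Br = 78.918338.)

162.0044

Atom tally by fragment:
  cyclohexane ring core → C:6 H:12
  (− 1 ring H displaced by substituents)
  + Br → Br:1
Element totals:
  C: 6
  H: 11
  Br: 1
Molecular formula: C6H11Br.
  M = 6(12.0) + 11(1.007825) + 78.918338
    = 72.000000 + 11.086075 + 78.918338 = 162.004413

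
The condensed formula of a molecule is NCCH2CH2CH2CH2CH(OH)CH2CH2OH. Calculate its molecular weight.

157.21 g/mol

Atom tally by fragment:
  NCCH2 → C:2 H:2 N:1
  CH2 → C:1 H:2
  CH2 → C:1 H:2
  CH2 → C:1 H:2
  CH(OH) → C:1 H:2 O:1
  CH2CH2OH → C:2 H:5 O:1
Element totals:
  C: 8
  H: 15
  N: 1
  O: 2
Molecular formula: C8H15NO2.
  M = 8(12.011) + 15(1.008) + 14.007 + 2(15.999)
    = 96.088 + 15.120 + 14.007 + 31.998 = 157.213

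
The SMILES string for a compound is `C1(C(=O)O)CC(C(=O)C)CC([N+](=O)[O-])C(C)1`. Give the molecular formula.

C10H15NO5

Atom tally by fragment:
  cyclohexane ring core → C:6 H:12
  (− 4 ring H displaced by substituents)
  + COOH → C:1 H:1 O:2
  + COCH3 → C:2 H:3 O:1
  + NO2 → N:1 O:2
  + CH3 → C:1 H:3
Element totals:
  C: 10
  H: 15
  N: 1
  O: 5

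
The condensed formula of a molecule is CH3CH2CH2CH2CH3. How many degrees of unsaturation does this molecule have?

Atom tally by fragment:
  CH3 → C:1 H:3
  CH2 → C:1 H:2
  CH2 → C:1 H:2
  CH2 → C:1 H:2
  CH3 → C:1 H:3
Element totals:
  C: 5
  H: 12
Molecular formula: C5H12.
DoU = (2C + 2 + N − H − X) / 2 = (2·5 + 2 + 0 − 12 − 0) / 2 = 0.

0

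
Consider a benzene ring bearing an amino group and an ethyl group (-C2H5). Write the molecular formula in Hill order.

Atom tally by fragment:
  benzene ring core → C:6 H:6
  (− 2 ring H displaced by substituents)
  + NH2 → N:1 H:2
  + C2H5 → C:2 H:5
Element totals:
  C: 8
  H: 11
  N: 1

C8H11N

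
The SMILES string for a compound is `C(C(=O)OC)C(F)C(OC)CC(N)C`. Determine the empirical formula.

C9H18FNO3

Atom tally by fragment:
  CH3OOCCH2 → C:3 H:5 O:2
  CH(F) → C:1 H:1 F:1
  CH(OCH3) → C:2 H:4 O:1
  CH2 → C:1 H:2
  CH(NH2) → C:1 H:3 N:1
  CH3 → C:1 H:3
Element totals:
  C: 9
  H: 18
  F: 1
  N: 1
  O: 3
Molecular formula: C9H18FNO3.
gcd of subscripts (9, 1, 18, 1, 3) = 1, so the empirical formula equals the molecular formula.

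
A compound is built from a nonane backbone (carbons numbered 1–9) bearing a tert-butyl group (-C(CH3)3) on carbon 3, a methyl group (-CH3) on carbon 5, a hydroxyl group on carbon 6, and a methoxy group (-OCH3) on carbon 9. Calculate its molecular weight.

Atom tally by fragment:
  CH3 → C:1 H:3
  CH2 → C:1 H:2
  CH(C(CH3)3) → C:5 H:10
  CH2 → C:1 H:2
  CH(CH3) → C:2 H:4
  CH(OH) → C:1 H:2 O:1
  CH2 → C:1 H:2
  CH2 → C:1 H:2
  CH2OCH3 → C:2 H:5 O:1
Element totals:
  C: 15
  H: 32
  O: 2
Molecular formula: C15H32O2.
  M = 15(12.011) + 32(1.008) + 2(15.999)
    = 180.165 + 32.256 + 31.998 = 244.419

244.42 g/mol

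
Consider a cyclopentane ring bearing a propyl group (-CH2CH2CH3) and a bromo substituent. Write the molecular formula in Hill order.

C8H15Br

Atom tally by fragment:
  cyclopentane ring core → C:5 H:10
  (− 2 ring H displaced by substituents)
  + CH2CH2CH3 → C:3 H:7
  + Br → Br:1
Element totals:
  C: 8
  H: 15
  Br: 1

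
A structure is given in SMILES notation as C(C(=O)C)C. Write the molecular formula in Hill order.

C4H8O

Atom tally by fragment:
  CH3COCH2 → C:3 H:5 O:1
  CH3 → C:1 H:3
Element totals:
  C: 4
  H: 8
  O: 1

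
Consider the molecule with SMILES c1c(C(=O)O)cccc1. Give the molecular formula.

Atom tally by fragment:
  benzene ring core → C:6 H:6
  (− 1 ring H displaced by substituents)
  + COOH → C:1 H:1 O:2
Element totals:
  C: 7
  H: 6
  O: 2

C7H6O2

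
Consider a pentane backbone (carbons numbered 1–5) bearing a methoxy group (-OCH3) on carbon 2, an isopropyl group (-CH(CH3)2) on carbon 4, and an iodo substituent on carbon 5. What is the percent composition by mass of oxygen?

Atom tally by fragment:
  CH3 → C:1 H:3
  CH(OCH3) → C:2 H:4 O:1
  CH2 → C:1 H:2
  CH(CH(CH3)2) → C:4 H:8
  CH2I → C:1 H:2 I:1
Element totals:
  C: 9
  H: 19
  I: 1
  O: 1
Molecular formula: C9H19IO.
Molar mass = 270.154 g/mol.
Mass from O: 1 × 15.999 = 15.999 g/mol.
%O = 15.999 / 270.154 × 100 = 5.92%.

5.92%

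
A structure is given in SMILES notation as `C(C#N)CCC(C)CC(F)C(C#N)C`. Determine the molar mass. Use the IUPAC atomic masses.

196.27 g/mol

Atom tally by fragment:
  NCCH2 → C:2 H:2 N:1
  CH2 → C:1 H:2
  CH2 → C:1 H:2
  CH(CH3) → C:2 H:4
  CH2 → C:1 H:2
  CH(F) → C:1 H:1 F:1
  CH(CN) → C:2 H:1 N:1
  CH3 → C:1 H:3
Element totals:
  C: 11
  H: 17
  F: 1
  N: 2
Molecular formula: C11H17FN2.
  M = 11(12.011) + 17(1.008) + 18.998 + 2(14.007)
    = 132.121 + 17.136 + 18.998 + 28.014 = 196.269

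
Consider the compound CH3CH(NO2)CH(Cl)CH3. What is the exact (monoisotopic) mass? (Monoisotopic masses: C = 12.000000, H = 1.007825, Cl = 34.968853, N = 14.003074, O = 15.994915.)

137.0244

Atom tally by fragment:
  CH3 → C:1 H:3
  CH(NO2) → C:1 H:1 N:1 O:2
  CH(Cl) → C:1 H:1 Cl:1
  CH3 → C:1 H:3
Element totals:
  C: 4
  H: 8
  Cl: 1
  N: 1
  O: 2
Molecular formula: C4H8ClNO2.
  M = 4(12.0) + 8(1.007825) + 34.968853 + 14.003074 + 2(15.994915)
    = 48.000000 + 8.062600 + 34.968853 + 14.003074 + 31.989830 = 137.024357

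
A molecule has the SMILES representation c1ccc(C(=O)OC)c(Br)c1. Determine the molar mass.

Atom tally by fragment:
  benzene ring core → C:6 H:6
  (− 2 ring H displaced by substituents)
  + COOCH3 → C:2 H:3 O:2
  + Br → Br:1
Element totals:
  C: 8
  H: 7
  Br: 1
  O: 2
Molecular formula: C8H7BrO2.
  M = 8(12.011) + 7(1.008) + 79.904 + 2(15.999)
    = 96.088 + 7.056 + 79.904 + 31.998 = 215.046

215.05 g/mol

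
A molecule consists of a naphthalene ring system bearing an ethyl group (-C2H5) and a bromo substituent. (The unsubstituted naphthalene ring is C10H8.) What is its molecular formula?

C12H11Br

Atom tally by fragment:
  naphthalene ring system core → C:10 H:8
  (− 2 ring H displaced by substituents)
  + C2H5 → C:2 H:5
  + Br → Br:1
Element totals:
  C: 12
  H: 11
  Br: 1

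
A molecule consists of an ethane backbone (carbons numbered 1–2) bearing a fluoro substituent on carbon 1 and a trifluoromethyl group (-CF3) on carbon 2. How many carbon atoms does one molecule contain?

Atom tally by fragment:
  FCH2 → C:1 H:2 F:1
  CH2CF3 → C:2 H:2 F:3
Element totals:
  C: 3
  H: 4
  F: 4

3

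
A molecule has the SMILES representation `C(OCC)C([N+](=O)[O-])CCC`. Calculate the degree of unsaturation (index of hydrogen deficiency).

Atom tally by fragment:
  C2H5OCH2 → C:3 H:7 O:1
  CH(NO2) → C:1 H:1 N:1 O:2
  CH2 → C:1 H:2
  CH2 → C:1 H:2
  CH3 → C:1 H:3
Element totals:
  C: 7
  H: 15
  N: 1
  O: 3
Molecular formula: C7H15NO3.
DoU = (2C + 2 + N − H − X) / 2 = (2·7 + 2 + 1 − 15 − 0) / 2 = 1.

1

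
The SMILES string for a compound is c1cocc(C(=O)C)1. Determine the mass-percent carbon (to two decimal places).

65.45%

Atom tally by fragment:
  furan ring core → C:4 H:4 O:1
  (− 1 ring H displaced by substituents)
  + COCH3 → C:2 H:3 O:1
Element totals:
  C: 6
  H: 6
  O: 2
Molecular formula: C6H6O2.
Molar mass = 110.112 g/mol.
Mass from C: 6 × 12.011 = 72.066 g/mol.
%C = 72.066 / 110.112 × 100 = 65.45%.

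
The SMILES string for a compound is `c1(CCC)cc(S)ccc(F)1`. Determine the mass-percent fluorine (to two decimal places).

11.16%

Atom tally by fragment:
  benzene ring core → C:6 H:6
  (− 3 ring H displaced by substituents)
  + CH2CH2CH3 → C:3 H:7
  + SH → S:1 H:1
  + F → F:1
Element totals:
  C: 9
  H: 11
  F: 1
  S: 1
Molecular formula: C9H11FS.
Molar mass = 170.245 g/mol.
Mass from F: 1 × 18.998 = 18.998 g/mol.
%F = 18.998 / 170.245 × 100 = 11.16%.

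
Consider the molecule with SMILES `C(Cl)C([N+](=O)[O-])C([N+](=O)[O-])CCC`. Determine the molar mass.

210.61 g/mol

Atom tally by fragment:
  ClCH2 → C:1 H:2 Cl:1
  CH(NO2) → C:1 H:1 N:1 O:2
  CH(NO2) → C:1 H:1 N:1 O:2
  CH2 → C:1 H:2
  CH2 → C:1 H:2
  CH3 → C:1 H:3
Element totals:
  C: 6
  H: 11
  Cl: 1
  N: 2
  O: 4
Molecular formula: C6H11ClN2O4.
  M = 6(12.011) + 11(1.008) + 35.45 + 2(14.007) + 4(15.999)
    = 72.066 + 11.088 + 35.450 + 28.014 + 63.996 = 210.614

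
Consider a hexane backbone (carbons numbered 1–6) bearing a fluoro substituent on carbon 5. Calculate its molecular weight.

104.17 g/mol

Atom tally by fragment:
  CH3 → C:1 H:3
  CH2 → C:1 H:2
  CH2 → C:1 H:2
  CH2 → C:1 H:2
  CH(F) → C:1 H:1 F:1
  CH3 → C:1 H:3
Element totals:
  C: 6
  H: 13
  F: 1
Molecular formula: C6H13F.
  M = 6(12.011) + 13(1.008) + 18.998
    = 72.066 + 13.104 + 18.998 = 104.168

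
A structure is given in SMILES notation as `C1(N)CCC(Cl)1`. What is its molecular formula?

Atom tally by fragment:
  cyclobutane ring core → C:4 H:8
  (− 2 ring H displaced by substituents)
  + NH2 → N:1 H:2
  + Cl → Cl:1
Element totals:
  C: 4
  H: 8
  Cl: 1
  N: 1

C4H8ClN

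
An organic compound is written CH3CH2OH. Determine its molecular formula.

C2H6O

Element totals:
  C: 2
  H: 6
  O: 1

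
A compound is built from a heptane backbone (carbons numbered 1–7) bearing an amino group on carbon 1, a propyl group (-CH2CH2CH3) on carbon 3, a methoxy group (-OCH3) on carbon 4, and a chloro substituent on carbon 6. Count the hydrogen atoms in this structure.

Atom tally by fragment:
  H2NCH2 → C:1 H:4 N:1
  CH2 → C:1 H:2
  CH(CH2CH2CH3) → C:4 H:8
  CH(OCH3) → C:2 H:4 O:1
  CH2 → C:1 H:2
  CH(Cl) → C:1 H:1 Cl:1
  CH3 → C:1 H:3
Element totals:
  C: 11
  H: 24
  Cl: 1
  N: 1
  O: 1

24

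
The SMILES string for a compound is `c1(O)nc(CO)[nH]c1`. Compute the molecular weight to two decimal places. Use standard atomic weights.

Atom tally by fragment:
  imidazole ring core → C:3 H:4 N:2
  (− 2 ring H displaced by substituents)
  + OH → O:1 H:1
  + CH2OH → C:1 H:3 O:1
Element totals:
  C: 4
  H: 6
  N: 2
  O: 2
Molecular formula: C4H6N2O2.
  M = 4(12.011) + 6(1.008) + 2(14.007) + 2(15.999)
    = 48.044 + 6.048 + 28.014 + 31.998 = 114.104

114.10 g/mol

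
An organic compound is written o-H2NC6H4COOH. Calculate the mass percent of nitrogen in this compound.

10.21%

Atom tally by fragment:
  benzene ring core → C:6 H:6
  (− 2 ring H displaced by substituents)
  + NH2 → N:1 H:2
  + COOH → C:1 H:1 O:2
Element totals:
  C: 7
  H: 7
  N: 1
  O: 2
Molecular formula: C7H7NO2.
Molar mass = 137.138 g/mol.
Mass from N: 1 × 14.007 = 14.007 g/mol.
%N = 14.007 / 137.138 × 100 = 10.21%.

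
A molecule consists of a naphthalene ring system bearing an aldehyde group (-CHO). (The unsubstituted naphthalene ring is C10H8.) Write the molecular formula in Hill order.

C11H8O

Atom tally by fragment:
  naphthalene ring system core → C:10 H:8
  (− 1 ring H displaced by substituents)
  + CHO → C:1 H:1 O:1
Element totals:
  C: 11
  H: 8
  O: 1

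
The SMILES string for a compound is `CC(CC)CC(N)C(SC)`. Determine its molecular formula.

C8H19NS

Atom tally by fragment:
  CH3 → C:1 H:3
  CH(C2H5) → C:3 H:6
  CH2 → C:1 H:2
  CH(NH2) → C:1 H:3 N:1
  CH2SCH3 → C:2 H:5 S:1
Element totals:
  C: 8
  H: 19
  N: 1
  S: 1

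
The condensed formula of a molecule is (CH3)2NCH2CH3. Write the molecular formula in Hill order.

C4H11N

Atom tally by fragment:
  (CH3)2NCH2 → C:3 H:8 N:1
  CH3 → C:1 H:3
Element totals:
  C: 4
  H: 11
  N: 1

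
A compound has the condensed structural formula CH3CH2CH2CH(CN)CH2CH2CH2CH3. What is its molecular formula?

Atom tally by fragment:
  CH3 → C:1 H:3
  CH2 → C:1 H:2
  CH2 → C:1 H:2
  CH(CN) → C:2 H:1 N:1
  CH2 → C:1 H:2
  CH2 → C:1 H:2
  CH2 → C:1 H:2
  CH3 → C:1 H:3
Element totals:
  C: 9
  H: 17
  N: 1

C9H17N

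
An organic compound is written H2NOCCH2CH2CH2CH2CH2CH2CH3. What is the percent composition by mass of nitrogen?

Element totals:
  C: 8
  H: 17
  N: 1
  O: 1
Molecular formula: C8H17NO.
Molar mass = 143.230 g/mol.
Mass from N: 1 × 14.007 = 14.007 g/mol.
%N = 14.007 / 143.230 × 100 = 9.78%.

9.78%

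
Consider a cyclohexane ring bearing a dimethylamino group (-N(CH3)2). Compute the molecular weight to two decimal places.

127.23 g/mol

Atom tally by fragment:
  cyclohexane ring core → C:6 H:12
  (− 1 ring H displaced by substituents)
  + N(CH3)2 → N:1 C:2 H:6
Element totals:
  C: 8
  H: 17
  N: 1
Molecular formula: C8H17N.
  M = 8(12.011) + 17(1.008) + 14.007
    = 96.088 + 17.136 + 14.007 = 127.231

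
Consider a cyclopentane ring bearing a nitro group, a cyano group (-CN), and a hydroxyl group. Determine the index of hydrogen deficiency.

4

Atom tally by fragment:
  cyclopentane ring core → C:5 H:10
  (− 3 ring H displaced by substituents)
  + NO2 → N:1 O:2
  + CN → C:1 N:1
  + OH → O:1 H:1
Element totals:
  C: 6
  H: 8
  N: 2
  O: 3
Molecular formula: C6H8N2O3.
DoU = (2C + 2 + N − H − X) / 2 = (2·6 + 2 + 2 − 8 − 0) / 2 = 4.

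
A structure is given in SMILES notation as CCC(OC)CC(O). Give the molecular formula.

C6H14O2

Atom tally by fragment:
  CH3 → C:1 H:3
  CH2 → C:1 H:2
  CH(OCH3) → C:2 H:4 O:1
  CH2 → C:1 H:2
  CH2OH → C:1 H:3 O:1
Element totals:
  C: 6
  H: 14
  O: 2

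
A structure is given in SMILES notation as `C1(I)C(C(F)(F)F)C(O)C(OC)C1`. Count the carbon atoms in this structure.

Atom tally by fragment:
  cyclopentane ring core → C:5 H:10
  (− 4 ring H displaced by substituents)
  + I → I:1
  + CF3 → C:1 F:3
  + OH → O:1 H:1
  + OCH3 → C:1 H:3 O:1
Element totals:
  C: 7
  H: 10
  F: 3
  I: 1
  O: 2

7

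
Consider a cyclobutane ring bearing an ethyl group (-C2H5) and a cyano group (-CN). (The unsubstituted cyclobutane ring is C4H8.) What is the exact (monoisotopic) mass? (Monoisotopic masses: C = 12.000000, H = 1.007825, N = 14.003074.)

109.0891

Atom tally by fragment:
  cyclobutane ring core → C:4 H:8
  (− 2 ring H displaced by substituents)
  + C2H5 → C:2 H:5
  + CN → C:1 N:1
Element totals:
  C: 7
  H: 11
  N: 1
Molecular formula: C7H11N.
  M = 7(12.0) + 11(1.007825) + 14.003074
    = 84.000000 + 11.086075 + 14.003074 = 109.089149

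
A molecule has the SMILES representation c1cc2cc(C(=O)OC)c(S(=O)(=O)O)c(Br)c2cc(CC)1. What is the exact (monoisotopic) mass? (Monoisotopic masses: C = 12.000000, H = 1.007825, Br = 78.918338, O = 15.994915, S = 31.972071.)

371.9667

Atom tally by fragment:
  naphthalene ring system core → C:10 H:8
  (− 4 ring H displaced by substituents)
  + COOCH3 → C:2 H:3 O:2
  + SO3H → S:1 O:3 H:1
  + Br → Br:1
  + C2H5 → C:2 H:5
Element totals:
  C: 14
  H: 13
  Br: 1
  O: 5
  S: 1
Molecular formula: C14H13BrO5S.
  M = 14(12.0) + 13(1.007825) + 78.918338 + 5(15.994915) + 31.972071
    = 168.000000 + 13.101725 + 78.918338 + 79.974575 + 31.972071 = 371.966709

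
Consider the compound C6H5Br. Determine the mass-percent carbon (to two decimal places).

45.90%

Atom tally by fragment:
  benzene ring core → C:6 H:6
  (− 1 ring H displaced by substituents)
  + Br → Br:1
Element totals:
  C: 6
  H: 5
  Br: 1
Molecular formula: C6H5Br.
Molar mass = 157.010 g/mol.
Mass from C: 6 × 12.011 = 72.066 g/mol.
%C = 72.066 / 157.010 × 100 = 45.90%.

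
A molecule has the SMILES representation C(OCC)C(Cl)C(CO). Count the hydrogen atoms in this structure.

Atom tally by fragment:
  C2H5OCH2 → C:3 H:7 O:1
  CH(Cl) → C:1 H:1 Cl:1
  CH2CH2OH → C:2 H:5 O:1
Element totals:
  C: 6
  H: 13
  Cl: 1
  O: 2

13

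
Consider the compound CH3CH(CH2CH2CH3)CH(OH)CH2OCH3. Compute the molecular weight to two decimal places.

146.23 g/mol

Element totals:
  C: 8
  H: 18
  O: 2
Molecular formula: C8H18O2.
  M = 8(12.011) + 18(1.008) + 2(15.999)
    = 96.088 + 18.144 + 31.998 = 146.230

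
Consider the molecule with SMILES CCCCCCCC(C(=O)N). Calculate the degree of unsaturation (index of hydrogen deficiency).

1

Atom tally by fragment:
  CH3 → C:1 H:3
  CH2 → C:1 H:2
  CH2 → C:1 H:2
  CH2 → C:1 H:2
  CH2 → C:1 H:2
  CH2 → C:1 H:2
  CH2 → C:1 H:2
  CH2CONH2 → C:2 H:4 O:1 N:1
Element totals:
  C: 9
  H: 19
  N: 1
  O: 1
Molecular formula: C9H19NO.
DoU = (2C + 2 + N − H − X) / 2 = (2·9 + 2 + 1 − 19 − 0) / 2 = 1.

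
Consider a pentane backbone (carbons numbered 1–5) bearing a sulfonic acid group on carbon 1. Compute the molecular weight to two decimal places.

Atom tally by fragment:
  HO3SCH2 → C:1 H:3 S:1 O:3
  CH2 → C:1 H:2
  CH2 → C:1 H:2
  CH2 → C:1 H:2
  CH3 → C:1 H:3
Element totals:
  C: 5
  H: 12
  O: 3
  S: 1
Molecular formula: C5H12O3S.
  M = 5(12.011) + 12(1.008) + 3(15.999) + 32.06
    = 60.055 + 12.096 + 47.997 + 32.060 = 152.208

152.21 g/mol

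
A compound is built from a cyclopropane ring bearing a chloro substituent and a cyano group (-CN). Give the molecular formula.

C4H4ClN

Atom tally by fragment:
  cyclopropane ring core → C:3 H:6
  (− 2 ring H displaced by substituents)
  + Cl → Cl:1
  + CN → C:1 N:1
Element totals:
  C: 4
  H: 4
  Cl: 1
  N: 1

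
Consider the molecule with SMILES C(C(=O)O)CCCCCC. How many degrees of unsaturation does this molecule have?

1

Atom tally by fragment:
  HOOCCH2 → C:2 H:3 O:2
  CH2 → C:1 H:2
  CH2 → C:1 H:2
  CH2 → C:1 H:2
  CH2 → C:1 H:2
  CH2 → C:1 H:2
  CH3 → C:1 H:3
Element totals:
  C: 8
  H: 16
  O: 2
Molecular formula: C8H16O2.
DoU = (2C + 2 + N − H − X) / 2 = (2·8 + 2 + 0 − 16 − 0) / 2 = 1.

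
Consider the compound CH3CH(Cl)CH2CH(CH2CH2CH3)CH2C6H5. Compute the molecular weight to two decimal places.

224.77 g/mol

Atom tally by fragment:
  CH3 → C:1 H:3
  CH(Cl) → C:1 H:1 Cl:1
  CH2 → C:1 H:2
  CH(CH2CH2CH3) → C:4 H:8
  CH2C6H5 → C:7 H:7
Element totals:
  C: 14
  H: 21
  Cl: 1
Molecular formula: C14H21Cl.
  M = 14(12.011) + 21(1.008) + 35.45
    = 168.154 + 21.168 + 35.450 = 224.772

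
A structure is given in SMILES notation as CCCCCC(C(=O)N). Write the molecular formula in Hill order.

Atom tally by fragment:
  CH3 → C:1 H:3
  CH2 → C:1 H:2
  CH2 → C:1 H:2
  CH2 → C:1 H:2
  CH2 → C:1 H:2
  CH2CONH2 → C:2 H:4 O:1 N:1
Element totals:
  C: 7
  H: 15
  N: 1
  O: 1

C7H15NO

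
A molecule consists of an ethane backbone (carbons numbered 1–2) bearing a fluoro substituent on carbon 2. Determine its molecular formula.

Atom tally by fragment:
  CH3 → C:1 H:3
  CH2F → C:1 H:2 F:1
Element totals:
  C: 2
  H: 5
  F: 1

C2H5F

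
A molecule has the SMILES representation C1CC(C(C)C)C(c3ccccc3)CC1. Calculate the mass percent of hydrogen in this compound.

10.96%

Atom tally by fragment:
  cyclohexane ring core → C:6 H:12
  (− 2 ring H displaced by substituents)
  + CH(CH3)2 → C:3 H:7
  + C6H5 → C:6 H:5
Element totals:
  C: 15
  H: 22
Molecular formula: C15H22.
Molar mass = 202.341 g/mol.
Mass from H: 22 × 1.008 = 22.176 g/mol.
%H = 22.176 / 202.341 × 100 = 10.96%.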